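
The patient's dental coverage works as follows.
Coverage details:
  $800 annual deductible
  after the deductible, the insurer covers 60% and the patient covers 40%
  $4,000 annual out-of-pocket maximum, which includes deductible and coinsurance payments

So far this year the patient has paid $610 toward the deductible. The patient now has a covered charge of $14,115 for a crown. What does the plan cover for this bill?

$10,725

$610 of the $800 deductible is already met, leaving $190.
After the $190 deductible portion, $14,115 − $190 = $13,925 is subject to coinsurance.
40% of $13,925 = $5,570 falls to the patient.
Patient responsibility before any cap: $190 + $5,570 = $5,760.
That would bring total out-of-pocket to $6,370, past the $4,000 cap. The patient is capped at $4,000 − $610 = $3,390 on this claim.
The insurer covers the remainder: $14,115 − $3,390 = $10,725.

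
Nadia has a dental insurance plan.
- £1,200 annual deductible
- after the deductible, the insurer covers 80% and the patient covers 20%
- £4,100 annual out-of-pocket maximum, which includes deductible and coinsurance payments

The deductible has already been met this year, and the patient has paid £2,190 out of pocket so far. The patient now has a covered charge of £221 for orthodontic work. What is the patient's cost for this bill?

The deductible is already satisfied, so the full bill goes to coinsurance.
20% of £221 = £44.20 falls to the patient.
Total out-of-pocket so far would be £2,190 + £44.20 = £2,234.20, below the £4,100 cap — no reduction.

£44.20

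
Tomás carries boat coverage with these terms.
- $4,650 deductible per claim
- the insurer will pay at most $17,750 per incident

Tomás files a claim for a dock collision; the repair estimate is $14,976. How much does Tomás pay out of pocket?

$4,650

Subtract the deductible: $14,976 − $4,650 = $10,326.
That's under the $17,750 cap, so the insurer reimburses the full $10,326.
Owner's share is the uncovered remainder: $14,976 − $10,326 = $4,650.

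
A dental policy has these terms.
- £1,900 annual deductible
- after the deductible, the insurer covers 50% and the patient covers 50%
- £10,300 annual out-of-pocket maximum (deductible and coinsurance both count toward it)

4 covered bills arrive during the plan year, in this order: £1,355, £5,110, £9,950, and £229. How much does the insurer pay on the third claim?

£4,975

Bill 1, £1,355: entire amount goes to the deductible. Patient owes £1,355 (running OOP £1,355). Plan pays £1,355 − £1,355 = £0.
Bill 2, £5,110: deductible takes £545, £4,565 remains; coinsurance £4,565 × 50% = £2,282.50. Patient pays £2,827.50; OOP now £4,182.50. Insurer: £5,110 − £2,827.50 = £2,282.50.
Bill 3, £9,950: deductible already satisfied, so patient's share is 50% × £9,950 = £4,975. Patient pays £4,975; OOP now £9,157.50. Insurer: £9,950 − £4,975 = £4,975.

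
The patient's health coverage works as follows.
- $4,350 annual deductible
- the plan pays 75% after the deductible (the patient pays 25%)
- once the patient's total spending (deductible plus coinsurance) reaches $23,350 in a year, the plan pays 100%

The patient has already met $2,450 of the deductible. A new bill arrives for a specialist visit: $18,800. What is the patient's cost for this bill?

$2,450 of the $4,350 deductible is already met, leaving $1,900.
The remaining $16,900 (= $18,800 − $1,900) moves to coinsurance.
25% of $16,900 = $4,225 falls to the patient.
Patient responsibility before any cap: $1,900 + $4,225 = $6,125.
Year-to-date out-of-pocket becomes $2,450 + $6,125 = $8,575, still under the $23,350 maximum, so no cap applies.

$6,125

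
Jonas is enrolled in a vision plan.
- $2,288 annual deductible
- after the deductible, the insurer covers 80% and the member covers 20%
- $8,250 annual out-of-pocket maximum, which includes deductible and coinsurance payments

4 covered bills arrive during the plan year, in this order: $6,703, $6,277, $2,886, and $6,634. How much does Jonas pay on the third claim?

$577.20

#1 ($6,703): $2,288 finishes the deductible; $4,415 goes to coinsurance; 20% of $4,415 = $883. Cost to member: $3,171. OOP to date $3,171.
#2 ($6,277): deductible met; 20% of $6,277 = $1,255.40. Member pays $1,255.40; OOP now $4,426.40.
#3 ($2,886): deductible already satisfied, so member's share is 20% × $2,886 = $577.20. Member pays $577.20; OOP now $5,003.60.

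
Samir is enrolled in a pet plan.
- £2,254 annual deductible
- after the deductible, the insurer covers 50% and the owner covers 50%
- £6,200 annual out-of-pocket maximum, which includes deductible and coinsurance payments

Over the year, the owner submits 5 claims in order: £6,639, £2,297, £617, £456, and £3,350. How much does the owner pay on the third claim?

#1 (£6,639): deductible takes £2,254, £4,385 remains; 50% of £4,385 = £2,192.50. Owner pays £4,446.50; OOP now £4,446.50.
#2 (£2,297): 50% coinsurance on £2,297 = £1,148.50. Owner owes £1,148.50 (running OOP £5,595).
#3 (£617): 50% coinsurance on £617 = £308.50. Owner pays £308.50; OOP now £5,903.50.

£308.50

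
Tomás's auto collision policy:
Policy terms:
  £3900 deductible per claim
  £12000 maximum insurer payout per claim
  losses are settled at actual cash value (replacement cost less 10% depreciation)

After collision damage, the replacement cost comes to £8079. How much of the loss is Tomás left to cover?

Depreciate 10%: the covered value is £8079 × 0.9 = £7271.10.
Less the £3900 deductible: £7271.10 − £3900 = £3371.10.
£3371.10 ≤ £12000, so the limit doesn't bind; insurer pays £3371.10.
Driver's share is the uncovered remainder: £8079 − £3371.10 = £4707.90.

£4707.90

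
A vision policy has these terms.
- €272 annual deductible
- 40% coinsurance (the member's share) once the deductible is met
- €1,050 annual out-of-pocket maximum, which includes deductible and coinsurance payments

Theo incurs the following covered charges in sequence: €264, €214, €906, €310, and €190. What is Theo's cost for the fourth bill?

€124

Bill 1, €264: fully absorbed by the deductible. Cost to member: €264. OOP to date €264.
Bill 2, €214: €8 to deductible, leaving €206; coinsurance €206 × 40% = €82.40. Member pays €90.40; OOP now €354.40.
Bill 3, €906: deductible met; 40% of €906 = €362.40. Member pays €362.40; OOP now €716.80.
Bill 4, €310: 40% coinsurance on €310 = €124. Member owes €124 (running OOP €840.80).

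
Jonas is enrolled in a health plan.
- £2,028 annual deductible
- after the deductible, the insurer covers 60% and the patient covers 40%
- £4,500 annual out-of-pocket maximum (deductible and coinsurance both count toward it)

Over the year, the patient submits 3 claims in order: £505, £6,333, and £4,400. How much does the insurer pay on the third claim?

£3,852

Bill 1, £505: all of it applies to the deductible. Patient pays £505; OOP now £505. Insurer: £505 − £505 = £0.
Bill 2, £6,333: deductible takes £1,523, £4,810 remains; 40% of £4,810 = £1,924. Patient pays £3,447; OOP now £3,952. Insurer: £6,333 − £3,447 = £2,886.
Bill 3, £4,400: 40% coinsurance on £4,400 = £1,760. OOP would hit £5,712 > £4,500, so the cap limits the patient to £4,500 − £3,952 = £548. Insurer: £4,400 − £548 = £3,852.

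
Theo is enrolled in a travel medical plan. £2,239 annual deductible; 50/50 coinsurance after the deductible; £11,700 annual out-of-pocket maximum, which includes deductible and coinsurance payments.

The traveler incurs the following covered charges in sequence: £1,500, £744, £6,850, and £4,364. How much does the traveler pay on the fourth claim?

£2,182

Bill 1, £1,500: entire amount goes to the deductible. Cost to traveler: £1,500. OOP to date £1,500.
Bill 2, £744: £739 to deductible, leaving £5; traveler's 50% is £2.50. Traveler pays £741.50; OOP now £2,241.50.
Bill 3, £6,850: deductible met; 50% of £6,850 = £3,425. Cost to traveler: £3,425. OOP to date £5,666.50.
Bill 4, £4,364: 50% coinsurance on £4,364 = £2,182. Cost to traveler: £2,182. OOP to date £7,848.50.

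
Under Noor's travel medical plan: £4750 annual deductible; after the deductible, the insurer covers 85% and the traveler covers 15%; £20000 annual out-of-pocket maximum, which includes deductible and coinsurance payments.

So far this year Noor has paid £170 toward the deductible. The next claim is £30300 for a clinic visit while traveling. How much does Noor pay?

Remaining deductible: £4750 − £170 = £4580.
The remaining £25720 (= £30300 − £4580) moves to coinsurance.
15% of £25720 = £3858 falls to the traveler.
So the traveler owes £4580 + £3858 = £8438 before any cap.
Cumulative spending £170 + £8438 = £8608 stays under the £20000 maximum.

£8438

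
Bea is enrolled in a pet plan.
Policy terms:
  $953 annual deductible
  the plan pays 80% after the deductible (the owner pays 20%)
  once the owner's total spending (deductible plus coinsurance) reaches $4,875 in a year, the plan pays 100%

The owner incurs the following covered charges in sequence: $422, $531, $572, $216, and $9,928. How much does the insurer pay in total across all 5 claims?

#1 ($422): entire amount goes to the deductible. Owner owes $422 (running OOP $422). Insurer: $422 − $422 = $0.
#2 ($531): all of it applies to the deductible. Owner owes $531 (running OOP $953). Insurer: $531 − $531 = $0.
#3 ($572): deductible already satisfied, so owner's share is 20% × $572 = $114.40. Owner pays $114.40; OOP now $1,067.40. Plan pays $572 − $114.40 = $457.60.
#4 ($216): deductible already satisfied, so owner's share is 20% × $216 = $43.20. Cost to owner: $43.20. OOP to date $1,110.60. Insurer: $216 − $43.20 = $172.80.
#5 ($9,928): deductible already satisfied, so owner's share is 20% × $9,928 = $1,985.60. Cost to owner: $1,985.60. OOP to date $3,096.20. Plan pays $9,928 − $1,985.60 = $7,942.40.
Insurer total = bills − owner's total = $11,669 − $3,096.20 = $8,572.80.

$8,572.80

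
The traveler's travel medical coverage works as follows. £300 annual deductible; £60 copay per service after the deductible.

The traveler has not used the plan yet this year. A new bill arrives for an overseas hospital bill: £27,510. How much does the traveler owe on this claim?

Deductible not yet touched, so the first £300 of the bill goes to the deductible.
After the £300 deductible portion, £27,510 − £300 = £27,210 is subject to the copay.
Copay on this service: £60.
That puts the traveler's cost at £300 + £60 = £360.

£360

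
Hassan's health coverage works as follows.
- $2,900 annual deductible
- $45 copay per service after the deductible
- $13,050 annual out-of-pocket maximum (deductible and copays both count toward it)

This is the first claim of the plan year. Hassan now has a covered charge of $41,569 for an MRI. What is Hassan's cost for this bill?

$2,945

Deductible not yet touched, so the first $2,900 of the bill goes to the deductible.
That leaves $41,569 − $2,900 = $38,669 for the copay.
Copay on this service: $45.
Patient responsibility before any cap: $2,900 + $45 = $2,945.
Year-to-date out-of-pocket becomes $0 + $2,945 = $2,945, still under the $13,050 maximum, so no cap applies.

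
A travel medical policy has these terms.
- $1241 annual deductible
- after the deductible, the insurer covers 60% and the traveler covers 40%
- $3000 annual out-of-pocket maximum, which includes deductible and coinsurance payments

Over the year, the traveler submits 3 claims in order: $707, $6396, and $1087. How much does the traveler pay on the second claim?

$2293

#1 ($707): all of it applies to the deductible. Cost to traveler: $707. OOP to date $707.
#2 ($6396): $534 to deductible, leaving $5862; coinsurance $5862 × 40% = $2344.80. Deductible plus coinsurance: $534 + $2344.80 = $2878.80. OOP would hit $3585.80 > $3000, so the cap limits the traveler to $3000 − $707 = $2293.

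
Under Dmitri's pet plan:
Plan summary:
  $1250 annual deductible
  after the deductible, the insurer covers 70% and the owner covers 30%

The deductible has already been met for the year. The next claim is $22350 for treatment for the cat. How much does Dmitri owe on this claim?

The deductible is already satisfied, so the full bill goes to coinsurance.
Coinsurance: $22350 × 30% = $6705.

$6705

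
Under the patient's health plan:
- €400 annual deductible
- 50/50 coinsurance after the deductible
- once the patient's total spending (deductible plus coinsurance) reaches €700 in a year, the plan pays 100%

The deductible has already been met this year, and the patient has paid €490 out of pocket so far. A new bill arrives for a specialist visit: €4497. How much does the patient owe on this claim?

With the deductible met, the entire €4497 is subject to coinsurance.
50% of €4497 = €2248.50 falls to the patient.
Year-to-date out-of-pocket would reach €490 + €2248.50 = €2738.50, above the €700 maximum, so the patient pays only €700 − €490 = €210.

€210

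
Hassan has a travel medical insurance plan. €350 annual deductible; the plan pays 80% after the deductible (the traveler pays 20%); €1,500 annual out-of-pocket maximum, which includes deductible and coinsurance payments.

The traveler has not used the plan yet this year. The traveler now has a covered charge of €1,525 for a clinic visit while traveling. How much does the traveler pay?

The full €350 deductible is still open; €350 of this bill applies to it.
After the €350 deductible portion, €1,525 − €350 = €1,175 is subject to coinsurance.
Traveler's 20% share of €1,175 is €235.
That puts the traveler's cost at €350 + €235 = €585 before any cap.
Total out-of-pocket so far would be €0 + €585 = €585, below the €1,500 cap — no reduction.

€585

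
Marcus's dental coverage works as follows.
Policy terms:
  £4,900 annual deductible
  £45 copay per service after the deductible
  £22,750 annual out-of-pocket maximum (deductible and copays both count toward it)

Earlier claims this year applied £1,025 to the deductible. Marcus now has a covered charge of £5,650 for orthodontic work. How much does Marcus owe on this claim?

Remaining deductible: £4,900 − £1,025 = £3,875.
That leaves £5,650 − £3,875 = £1,775 for the copay.
Copay on this service: £45.
Patient responsibility before any cap: £3,875 + £45 = £3,920.
Total out-of-pocket so far would be £1,025 + £3,920 = £4,945, below the £22,750 cap — no reduction.

£3,920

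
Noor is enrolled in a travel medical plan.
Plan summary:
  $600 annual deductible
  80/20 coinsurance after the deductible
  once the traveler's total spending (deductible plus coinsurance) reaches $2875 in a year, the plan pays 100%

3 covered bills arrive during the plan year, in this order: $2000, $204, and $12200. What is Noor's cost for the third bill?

$1954.20

Bill 1, $2000: $600 to deductible, leaving $1400; 20% of $1400 = $280. Cost to traveler: $880. OOP to date $880.
Bill 2, $204: 20% coinsurance on $204 = $40.80. Traveler owes $40.80 (running OOP $920.80).
Bill 3, $12200: deductible met; 20% of $12200 = $2440. That would push OOP to $3360.80, over the $2875 cap, so traveler pays $2875 − $920.80 = $1954.20.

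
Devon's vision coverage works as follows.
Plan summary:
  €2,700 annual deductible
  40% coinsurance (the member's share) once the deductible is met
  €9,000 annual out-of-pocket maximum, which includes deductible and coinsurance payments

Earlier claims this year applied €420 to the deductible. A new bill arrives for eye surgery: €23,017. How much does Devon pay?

€8,580

€420 of the €2,700 deductible is already met, leaving €2,280.
That leaves €23,017 − €2,280 = €20,737 for coinsurance.
Coinsurance: €20,737 × 40% = €8,294.80.
That puts the member's cost at €2,280 + €8,294.80 = €10,574.80 before any cap.
That would bring total out-of-pocket to €10,994.80, past the €9,000 cap. The member is capped at €9,000 − €420 = €8,580 on this claim.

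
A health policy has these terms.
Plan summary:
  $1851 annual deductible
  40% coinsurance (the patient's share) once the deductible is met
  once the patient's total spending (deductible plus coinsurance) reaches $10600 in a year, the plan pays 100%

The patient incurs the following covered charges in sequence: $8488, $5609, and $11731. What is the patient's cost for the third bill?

$3850.60

Claim 1 ($8488): $1851 to deductible, leaving $6637; 40% of $6637 = $2654.80. Patient pays $4505.80; OOP now $4505.80.
Claim 2 ($5609): deductible met; 40% of $5609 = $2243.60. Patient owes $2243.60 (running OOP $6749.40).
Claim 3 ($11731): deductible already satisfied, so patient's share is 40% × $11731 = $4692.40. That would push OOP to $11441.80, over the $10600 cap, so patient pays $10600 − $6749.40 = $3850.60.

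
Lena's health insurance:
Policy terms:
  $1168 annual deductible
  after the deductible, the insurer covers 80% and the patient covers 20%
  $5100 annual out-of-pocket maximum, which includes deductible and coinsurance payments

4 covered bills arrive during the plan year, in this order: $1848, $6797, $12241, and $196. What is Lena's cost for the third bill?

#1 ($1848): deductible takes $1168, $680 remains; patient's 20% is $136. Cost to patient: $1304. OOP to date $1304.
#2 ($6797): deductible met; 20% of $6797 = $1359.40. Patient pays $1359.40; OOP now $2663.40.
#3 ($12241): deductible met; 20% of $12241 = $2448.20. That would push OOP to $5111.60, over the $5100 cap, so patient pays $5100 − $2663.40 = $2436.60.

$2436.60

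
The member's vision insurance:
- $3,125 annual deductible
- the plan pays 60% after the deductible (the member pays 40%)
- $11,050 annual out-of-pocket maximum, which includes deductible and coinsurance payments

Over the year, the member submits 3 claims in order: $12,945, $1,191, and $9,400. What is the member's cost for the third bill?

$3,520.60

Claim 1 — $12,945: $3,125 to deductible, leaving $9,820; member's 40% is $3,928. Cost to member: $7,053. OOP to date $7,053.
Claim 2 — $1,191: deductible already satisfied, so member's share is 40% × $1,191 = $476.40. Member owes $476.40 (running OOP $7,529.40).
Claim 3 — $9,400: deductible already satisfied, so member's share is 40% × $9,400 = $3,760. OOP would hit $11,289.40 > $11,050, so the cap limits the member to $11,050 − $7,529.40 = $3,520.60.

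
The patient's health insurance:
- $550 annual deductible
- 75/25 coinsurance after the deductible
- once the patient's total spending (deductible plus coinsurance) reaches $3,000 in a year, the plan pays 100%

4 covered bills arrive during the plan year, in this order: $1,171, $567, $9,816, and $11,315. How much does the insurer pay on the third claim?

#1 ($1,171): $550 to deductible, leaving $621; patient's 25% is $155.25. Patient owes $705.25 (running OOP $705.25). Insurer: $1,171 − $705.25 = $465.75.
#2 ($567): 25% coinsurance on $567 = $141.75. Patient owes $141.75 (running OOP $847). Insurer: $567 − $141.75 = $425.25.
#3 ($9,816): 25% coinsurance on $9,816 = $2,454. OOP would hit $3,301 > $3,000, so the cap limits the patient to $3,000 − $847 = $2,153. Insurer: $9,816 − $2,153 = $7,663.

$7,663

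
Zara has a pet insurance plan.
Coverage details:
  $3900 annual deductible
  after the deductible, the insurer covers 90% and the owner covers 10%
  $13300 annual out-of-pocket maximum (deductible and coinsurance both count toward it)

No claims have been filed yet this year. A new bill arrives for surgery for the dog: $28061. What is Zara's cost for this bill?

$6316.10

The full $3900 deductible is still open; $3900 of this bill applies to it.
The remaining $24161 (= $28061 − $3900) moves to coinsurance.
Coinsurance: $24161 × 10% = $2416.10.
Owner responsibility before any cap: $3900 + $2416.10 = $6316.10.
Cumulative spending $0 + $6316.10 = $6316.10 stays under the $13300 maximum.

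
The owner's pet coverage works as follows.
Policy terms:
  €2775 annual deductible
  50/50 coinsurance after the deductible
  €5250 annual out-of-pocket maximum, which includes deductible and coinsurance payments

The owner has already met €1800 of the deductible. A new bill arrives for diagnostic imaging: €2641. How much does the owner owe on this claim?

€1808

€1800 of the €2775 deductible is already met, leaving €975.
The remaining €1666 (= €2641 − €975) moves to coinsurance.
50% of €1666 = €833 falls to the owner.
Owner responsibility before any cap: €975 + €833 = €1808.
Cumulative spending €1800 + €1808 = €3608 stays under the €5250 maximum.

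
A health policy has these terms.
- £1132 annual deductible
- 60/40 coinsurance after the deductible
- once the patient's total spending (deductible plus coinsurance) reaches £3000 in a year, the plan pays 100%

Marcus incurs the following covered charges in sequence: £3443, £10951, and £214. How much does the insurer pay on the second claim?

Claim 1 — £3443: £1132 finishes the deductible; £2311 goes to coinsurance; 40% of £2311 = £924.40. Patient pays £2056.40; OOP now £2056.40. Plan pays £3443 − £2056.40 = £1386.60.
Claim 2 — £10951: 40% coinsurance on £10951 = £4380.40. That would push OOP to £6436.80, over the £3000 cap, so patient pays £3000 − £2056.40 = £943.60. Insurer: £10951 − £943.60 = £10007.40.

£10007.40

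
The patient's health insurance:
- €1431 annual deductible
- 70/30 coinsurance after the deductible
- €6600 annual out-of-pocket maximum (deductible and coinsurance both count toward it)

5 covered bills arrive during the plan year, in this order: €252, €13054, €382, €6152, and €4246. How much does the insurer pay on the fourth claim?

€4660.10

Bill 1, €252: all of it applies to the deductible. Patient owes €252 (running OOP €252). Insurer: €252 − €252 = €0.
Bill 2, €13054: deductible takes €1179, €11875 remains; 30% of €11875 = €3562.50. Patient pays €4741.50; OOP now €4993.50. Insurer: €13054 − €4741.50 = €8312.50.
Bill 3, €382: 30% coinsurance on €382 = €114.60. Cost to patient: €114.60. OOP to date €5108.10. Insurer: €382 − €114.60 = €267.40.
Bill 4, €6152: deductible met; 30% of €6152 = €1845.60. OOP would hit €6953.70 > €6600, so the cap limits the patient to €6600 − €5108.10 = €1491.90. Plan pays €6152 − €1491.90 = €4660.10.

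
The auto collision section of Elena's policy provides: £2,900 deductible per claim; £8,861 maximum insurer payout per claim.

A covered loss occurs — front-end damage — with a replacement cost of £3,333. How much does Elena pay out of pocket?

Subtract the deductible: £3,333 − £2,900 = £433.
That's under the £8,861 cap, so the insurer reimburses the full £433.
The driver bears the rest of the original loss: £3,333 − £433 = £2,900.

£2,900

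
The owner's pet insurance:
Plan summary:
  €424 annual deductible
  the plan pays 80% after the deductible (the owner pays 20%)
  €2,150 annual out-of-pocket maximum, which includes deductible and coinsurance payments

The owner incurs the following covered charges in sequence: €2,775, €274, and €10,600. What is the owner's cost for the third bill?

€1,201

Bill 1, €2,775: €424 to deductible, leaving €2,351; coinsurance €2,351 × 20% = €470.20. Owner owes €894.20 (running OOP €894.20).
Bill 2, €274: deductible met; 20% of €274 = €54.80. Owner pays €54.80; OOP now €949.
Bill 3, €10,600: deductible already satisfied, so owner's share is 20% × €10,600 = €2,120. Adding that to €949 gives €3,069, past the €2,150 cap; owner pays only €2,150 − €949 = €1,201.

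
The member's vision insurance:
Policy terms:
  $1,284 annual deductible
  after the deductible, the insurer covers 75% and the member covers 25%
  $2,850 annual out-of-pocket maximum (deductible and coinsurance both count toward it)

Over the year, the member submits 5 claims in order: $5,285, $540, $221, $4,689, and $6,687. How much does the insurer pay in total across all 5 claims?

Claim 1 ($5,285): $1,284 to deductible, leaving $4,001; member's 25% is $1,000.25. Cost to member: $2,284.25. OOP to date $2,284.25. Plan pays $5,285 − $2,284.25 = $3,000.75.
Claim 2 ($540): 25% coinsurance on $540 = $135. Member pays $135; OOP now $2,419.25. Plan pays $540 − $135 = $405.
Claim 3 ($221): 25% coinsurance on $221 = $55.25. Cost to member: $55.25. OOP to date $2,474.50. Plan pays $221 − $55.25 = $165.75.
Claim 4 ($4,689): deductible met; 25% of $4,689 = $1,172.25. That would push OOP to $3,646.75, over the $2,850 cap, so member pays $2,850 − $2,474.50 = $375.50. Insurer: $4,689 − $375.50 = $4,313.50.
Claim 5 ($6,687): deductible met; 25% of $6,687 = $1,671.75. OOP would hit $4,521.75 > $2,850, so the cap limits the member to $2,850 − $2,850 = $0. Insurer: $6,687 − $0 = $6,687.
Insurer total = bills − member's total = $17,422 − $2,850 = $14,572.

$14,572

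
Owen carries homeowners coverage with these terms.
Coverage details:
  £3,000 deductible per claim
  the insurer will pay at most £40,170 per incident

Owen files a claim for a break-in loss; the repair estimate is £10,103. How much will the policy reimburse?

£7,103

Less the £3,000 deductible: £10,103 − £3,000 = £7,103.
£7,103 is within the £40,170 limit, so the insurer pays £7,103.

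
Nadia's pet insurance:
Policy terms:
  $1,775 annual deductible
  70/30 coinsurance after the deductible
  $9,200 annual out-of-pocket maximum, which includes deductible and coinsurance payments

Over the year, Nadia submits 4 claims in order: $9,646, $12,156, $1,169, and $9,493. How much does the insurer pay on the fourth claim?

#1 ($9,646): $1,775 to deductible, leaving $7,871; owner's 30% is $2,361.30. Owner pays $4,136.30; OOP now $4,136.30. Plan pays $9,646 − $4,136.30 = $5,509.70.
#2 ($12,156): deductible already satisfied, so owner's share is 30% × $12,156 = $3,646.80. Owner owes $3,646.80 (running OOP $7,783.10). Plan pays $12,156 − $3,646.80 = $8,509.20.
#3 ($1,169): deductible met; 30% of $1,169 = $350.70. Owner pays $350.70; OOP now $8,133.80. Insurer: $1,169 − $350.70 = $818.30.
#4 ($9,493): deductible met; 30% of $9,493 = $2,847.90. Adding that to $8,133.80 gives $10,981.70, past the $9,200 cap; owner pays only $9,200 − $8,133.80 = $1,066.20. Insurer: $9,493 − $1,066.20 = $8,426.80.

$8,426.80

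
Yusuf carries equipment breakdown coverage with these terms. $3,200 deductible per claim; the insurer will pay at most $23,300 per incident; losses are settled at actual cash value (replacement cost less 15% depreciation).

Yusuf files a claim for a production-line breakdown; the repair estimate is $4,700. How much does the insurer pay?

$795

Actual cash value after 15% depreciation: $4,700 × 85% = $3,995.
After the deductible, $3,995 − $3,200 = $795 remains.
$795 ≤ $23,300, so the limit doesn't bind; insurer pays $795.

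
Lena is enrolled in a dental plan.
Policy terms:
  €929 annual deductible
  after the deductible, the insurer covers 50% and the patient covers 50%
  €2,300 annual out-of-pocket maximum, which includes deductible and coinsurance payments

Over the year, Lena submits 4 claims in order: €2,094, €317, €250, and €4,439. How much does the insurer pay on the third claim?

€125

Claim 1 — €2,094: €929 to deductible, leaving €1,165; 50% of €1,165 = €582.50. Cost to patient: €1,511.50. OOP to date €1,511.50. Insurer: €2,094 − €1,511.50 = €582.50.
Claim 2 — €317: deductible met; 50% of €317 = €158.50. Cost to patient: €158.50. OOP to date €1,670. Insurer: €317 − €158.50 = €158.50.
Claim 3 — €250: deductible met; 50% of €250 = €125. Cost to patient: €125. OOP to date €1,795. Plan pays €250 − €125 = €125.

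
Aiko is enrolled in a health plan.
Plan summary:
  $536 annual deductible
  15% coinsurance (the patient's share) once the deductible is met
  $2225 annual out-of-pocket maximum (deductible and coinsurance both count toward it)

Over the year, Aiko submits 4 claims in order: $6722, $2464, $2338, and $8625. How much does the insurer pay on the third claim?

$1987.30

Bill 1, $6722: deductible takes $536, $6186 remains; 15% of $6186 = $927.90. Cost to patient: $1463.90. OOP to date $1463.90. Plan pays $6722 − $1463.90 = $5258.10.
Bill 2, $2464: 15% coinsurance on $2464 = $369.60. Cost to patient: $369.60. OOP to date $1833.50. Insurer: $2464 − $369.60 = $2094.40.
Bill 3, $2338: deductible met; 15% of $2338 = $350.70. Patient pays $350.70; OOP now $2184.20. Plan pays $2338 − $350.70 = $1987.30.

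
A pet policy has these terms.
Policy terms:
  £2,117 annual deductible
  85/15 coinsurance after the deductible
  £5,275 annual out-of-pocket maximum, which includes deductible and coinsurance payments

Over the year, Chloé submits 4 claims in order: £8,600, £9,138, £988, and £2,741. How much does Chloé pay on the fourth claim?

Claim 1 (£8,600): deductible takes £2,117, £6,483 remains; owner's 15% is £972.45. Owner owes £3,089.45 (running OOP £3,089.45).
Claim 2 (£9,138): deductible met; 15% of £9,138 = £1,370.70. Owner owes £1,370.70 (running OOP £4,460.15).
Claim 3 (£988): deductible met; 15% of £988 = £148.20. Cost to owner: £148.20. OOP to date £4,608.35.
Claim 4 (£2,741): deductible met; 15% of £2,741 = £411.15. Owner owes £411.15 (running OOP £5,019.50).

£411.15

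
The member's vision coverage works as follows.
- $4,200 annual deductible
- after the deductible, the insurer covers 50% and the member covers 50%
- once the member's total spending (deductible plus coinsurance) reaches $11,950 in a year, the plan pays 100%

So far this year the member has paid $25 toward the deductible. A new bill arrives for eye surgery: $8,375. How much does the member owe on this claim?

Deductible still to meet: $4,200 − $25 = $4,175.
That leaves $8,375 − $4,175 = $4,200 for coinsurance.
Coinsurance: $4,200 × 50% = $2,100.
Member responsibility before any cap: $4,175 + $2,100 = $6,275.
Cumulative spending $25 + $6,275 = $6,300 stays under the $11,950 maximum.

$6,275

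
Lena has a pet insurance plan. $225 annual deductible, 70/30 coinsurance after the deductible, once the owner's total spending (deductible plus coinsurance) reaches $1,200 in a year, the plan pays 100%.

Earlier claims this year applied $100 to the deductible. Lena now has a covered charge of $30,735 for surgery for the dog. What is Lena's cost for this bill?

$1,100

Deductible still to meet: $225 − $100 = $125.
After the $125 deductible portion, $30,735 − $125 = $30,610 is subject to coinsurance.
Owner's 30% share of $30,610 is $9,183.
Owner responsibility before any cap: $125 + $9,183 = $9,308.
That would bring total out-of-pocket to $9,408, past the $1,200 cap. The owner is capped at $1,200 − $100 = $1,100 on this claim.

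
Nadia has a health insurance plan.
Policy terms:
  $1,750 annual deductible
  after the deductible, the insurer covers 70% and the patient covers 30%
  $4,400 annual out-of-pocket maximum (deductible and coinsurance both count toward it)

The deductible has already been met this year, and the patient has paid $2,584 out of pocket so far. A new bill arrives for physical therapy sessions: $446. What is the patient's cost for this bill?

$133.80

The deductible is already satisfied, so the full bill goes to coinsurance.
Patient's 30% share of $446 is $133.80.
Total out-of-pocket so far would be $2,584 + $133.80 = $2,717.80, below the $4,400 cap — no reduction.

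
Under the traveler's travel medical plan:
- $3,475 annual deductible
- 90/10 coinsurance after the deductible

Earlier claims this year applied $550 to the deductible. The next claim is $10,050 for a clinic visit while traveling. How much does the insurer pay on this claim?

$550 of the $3,475 deductible is already met, leaving $2,925.
That leaves $10,050 − $2,925 = $7,125 for coinsurance.
Coinsurance: $7,125 × 10% = $712.50.
So the traveler owes $2,925 + $712.50 = $3,637.50.
The insurer covers the remainder: $10,050 − $3,637.50 = $6,412.50.

$6,412.50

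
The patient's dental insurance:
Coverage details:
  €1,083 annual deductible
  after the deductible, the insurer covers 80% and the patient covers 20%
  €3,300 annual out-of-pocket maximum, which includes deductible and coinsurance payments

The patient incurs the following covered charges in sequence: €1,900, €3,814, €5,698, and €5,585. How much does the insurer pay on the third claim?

€4,558.40

Claim 1 (€1,900): €1,083 to deductible, leaving €817; 20% of €817 = €163.40. Cost to patient: €1,246.40. OOP to date €1,246.40. Insurer: €1,900 − €1,246.40 = €653.60.
Claim 2 (€3,814): 20% coinsurance on €3,814 = €762.80. Patient owes €762.80 (running OOP €2,009.20). Insurer: €3,814 − €762.80 = €3,051.20.
Claim 3 (€5,698): deductible met; 20% of €5,698 = €1,139.60. Cost to patient: €1,139.60. OOP to date €3,148.80. Plan pays €5,698 − €1,139.60 = €4,558.40.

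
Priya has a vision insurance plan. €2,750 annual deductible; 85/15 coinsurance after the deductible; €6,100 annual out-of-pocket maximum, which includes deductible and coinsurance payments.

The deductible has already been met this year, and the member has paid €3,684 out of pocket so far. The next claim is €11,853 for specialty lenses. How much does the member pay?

€1,777.95

With the deductible met, the entire €11,853 is subject to coinsurance.
Member's 15% share of €11,853 is €1,777.95.
Year-to-date out-of-pocket becomes €3,684 + €1,777.95 = €5,461.95, still under the €6,100 maximum, so no cap applies.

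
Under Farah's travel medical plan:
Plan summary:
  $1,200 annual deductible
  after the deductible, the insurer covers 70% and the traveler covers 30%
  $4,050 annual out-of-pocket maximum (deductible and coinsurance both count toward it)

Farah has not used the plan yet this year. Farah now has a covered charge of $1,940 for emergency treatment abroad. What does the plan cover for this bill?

The full $1,200 deductible is still open; $1,200 of this bill applies to it.
After the $1,200 deductible portion, $1,940 − $1,200 = $740 is subject to coinsurance.
30% of $740 = $222 falls to the traveler.
That puts the traveler's cost at $1,200 + $222 = $1,422 before any cap.
Total out-of-pocket so far would be $0 + $1,422 = $1,422, below the $4,050 cap — no reduction.
The plan picks up $1,940 − $1,422 = $518.

$518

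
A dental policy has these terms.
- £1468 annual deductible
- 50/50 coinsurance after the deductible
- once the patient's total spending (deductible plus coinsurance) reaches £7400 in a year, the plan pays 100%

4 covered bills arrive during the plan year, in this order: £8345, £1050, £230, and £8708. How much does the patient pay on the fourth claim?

Claim 1 — £8345: £1468 finishes the deductible; £6877 goes to coinsurance; 50% of £6877 = £3438.50. Cost to patient: £4906.50. OOP to date £4906.50.
Claim 2 — £1050: 50% coinsurance on £1050 = £525. Patient owes £525 (running OOP £5431.50).
Claim 3 — £230: deductible met; 50% of £230 = £115. Cost to patient: £115. OOP to date £5546.50.
Claim 4 — £8708: deductible already satisfied, so patient's share is 50% × £8708 = £4354. That would push OOP to £9900.50, over the £7400 cap, so patient pays £7400 − £5546.50 = £1853.50.

£1853.50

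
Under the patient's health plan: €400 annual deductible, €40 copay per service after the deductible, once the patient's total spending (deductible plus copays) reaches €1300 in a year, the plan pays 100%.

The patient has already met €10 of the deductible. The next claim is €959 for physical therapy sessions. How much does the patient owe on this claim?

€430

Remaining deductible: €400 − €10 = €390.
After the €390 deductible portion, €959 − €390 = €569 is subject to the copay.
Copay on this service: €40.
Patient responsibility before any cap: €390 + €40 = €430.
Year-to-date out-of-pocket becomes €10 + €430 = €440, still under the €1300 maximum, so no cap applies.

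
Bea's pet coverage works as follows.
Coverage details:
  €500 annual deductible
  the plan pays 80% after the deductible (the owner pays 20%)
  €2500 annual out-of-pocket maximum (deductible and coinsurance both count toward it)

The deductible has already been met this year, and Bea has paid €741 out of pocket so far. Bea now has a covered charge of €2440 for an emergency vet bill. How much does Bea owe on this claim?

The deductible is already satisfied, so the full bill goes to coinsurance.
Owner's 20% share of €2440 is €488.
Total out-of-pocket so far would be €741 + €488 = €1229, below the €2500 cap — no reduction.

€488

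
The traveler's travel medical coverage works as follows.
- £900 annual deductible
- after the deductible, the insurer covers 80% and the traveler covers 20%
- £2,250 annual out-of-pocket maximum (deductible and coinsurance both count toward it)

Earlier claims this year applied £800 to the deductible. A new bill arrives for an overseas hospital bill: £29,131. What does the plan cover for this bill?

£27,681

Deductible still to meet: £900 − £800 = £100.
The remaining £29,031 (= £29,131 − £100) moves to coinsurance.
20% of £29,031 = £5,806.20 falls to the traveler.
Traveler responsibility before any cap: £100 + £5,806.20 = £5,906.20.
Year-to-date out-of-pocket would reach £800 + £5,906.20 = £6,706.20, above the £2,250 maximum, so the traveler pays only £2,250 − £800 = £1,450.
The plan picks up £29,131 − £1,450 = £27,681.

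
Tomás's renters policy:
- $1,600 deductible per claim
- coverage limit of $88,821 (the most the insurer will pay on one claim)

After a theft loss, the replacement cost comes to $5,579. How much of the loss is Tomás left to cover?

Less the $1,600 deductible: $5,579 − $1,600 = $3,979.
$3,979 is within the $88,821 limit, so the insurer pays $3,979.
The tenant bears the rest of the original loss: $5,579 − $3,979 = $1,600.

$1,600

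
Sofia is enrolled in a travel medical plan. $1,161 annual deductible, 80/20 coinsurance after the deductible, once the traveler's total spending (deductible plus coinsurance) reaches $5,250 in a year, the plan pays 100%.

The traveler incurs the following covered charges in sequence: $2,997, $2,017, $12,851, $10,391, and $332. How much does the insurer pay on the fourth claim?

$9,642.80

Bill 1, $2,997: $1,161 to deductible, leaving $1,836; coinsurance $1,836 × 20% = $367.20. Cost to traveler: $1,528.20. OOP to date $1,528.20. Plan pays $2,997 − $1,528.20 = $1,468.80.
Bill 2, $2,017: 20% coinsurance on $2,017 = $403.40. Traveler pays $403.40; OOP now $1,931.60. Plan pays $2,017 − $403.40 = $1,613.60.
Bill 3, $12,851: deductible met; 20% of $12,851 = $2,570.20. Traveler owes $2,570.20 (running OOP $4,501.80). Plan pays $12,851 − $2,570.20 = $10,280.80.
Bill 4, $10,391: 20% coinsurance on $10,391 = $2,078.20. That would push OOP to $6,580, over the $5,250 cap, so traveler pays $5,250 − $4,501.80 = $748.20. Insurer: $10,391 − $748.20 = $9,642.80.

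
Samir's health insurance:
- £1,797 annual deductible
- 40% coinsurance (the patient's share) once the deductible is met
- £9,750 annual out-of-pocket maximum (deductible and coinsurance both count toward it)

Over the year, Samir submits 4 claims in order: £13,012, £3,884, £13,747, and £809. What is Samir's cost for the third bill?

Claim 1 (£13,012): deductible takes £1,797, £11,215 remains; 40% of £11,215 = £4,486. Patient pays £6,283; OOP now £6,283.
Claim 2 (£3,884): deductible already satisfied, so patient's share is 40% × £3,884 = £1,553.60. Patient pays £1,553.60; OOP now £7,836.60.
Claim 3 (£13,747): 40% coinsurance on £13,747 = £5,498.80. Adding that to £7,836.60 gives £13,335.40, past the £9,750 cap; patient pays only £9,750 − £7,836.60 = £1,913.40.

£1,913.40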